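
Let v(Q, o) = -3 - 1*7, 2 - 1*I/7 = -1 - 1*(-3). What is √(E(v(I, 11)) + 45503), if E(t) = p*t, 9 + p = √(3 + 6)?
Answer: √45563 ≈ 213.45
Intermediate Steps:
I = 0 (I = 14 - 7*(-1 - 1*(-3)) = 14 - 7*(-1 + 3) = 14 - 7*2 = 14 - 14 = 0)
p = -6 (p = -9 + √(3 + 6) = -9 + √9 = -9 + 3 = -6)
v(Q, o) = -10 (v(Q, o) = -3 - 7 = -10)
E(t) = -6*t
√(E(v(I, 11)) + 45503) = √(-6*(-10) + 45503) = √(60 + 45503) = √45563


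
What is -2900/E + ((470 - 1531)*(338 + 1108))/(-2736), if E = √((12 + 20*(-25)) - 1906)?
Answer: 255701/456 + 1450*I*√266/399 ≈ 560.75 + 59.27*I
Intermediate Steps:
E = 3*I*√266 (E = √((12 - 500) - 1906) = √(-488 - 1906) = √(-2394) = 3*I*√266 ≈ 48.929*I)
-2900/E + ((470 - 1531)*(338 + 1108))/(-2736) = -2900*(-I*√266/798) + ((470 - 1531)*(338 + 1108))/(-2736) = -(-1450)*I*√266/399 - 1061*1446*(-1/2736) = 1450*I*√266/399 - 1534206*(-1/2736) = 1450*I*√266/399 + 255701/456 = 255701/456 + 1450*I*√266/399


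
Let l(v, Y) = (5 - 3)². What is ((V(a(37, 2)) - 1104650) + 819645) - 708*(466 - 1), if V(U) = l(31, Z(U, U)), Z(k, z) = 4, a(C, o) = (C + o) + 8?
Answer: -614221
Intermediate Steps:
a(C, o) = 8 + C + o
l(v, Y) = 4 (l(v, Y) = 2² = 4)
V(U) = 4
((V(a(37, 2)) - 1104650) + 819645) - 708*(466 - 1) = ((4 - 1104650) + 819645) - 708*(466 - 1) = (-1104646 + 819645) - 708*465 = -285001 - 1*329220 = -285001 - 329220 = -614221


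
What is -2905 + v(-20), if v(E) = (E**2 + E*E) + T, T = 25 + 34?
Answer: -2046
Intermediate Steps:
T = 59
v(E) = 59 + 2*E**2 (v(E) = (E**2 + E*E) + 59 = (E**2 + E**2) + 59 = 2*E**2 + 59 = 59 + 2*E**2)
-2905 + v(-20) = -2905 + (59 + 2*(-20)**2) = -2905 + (59 + 2*400) = -2905 + (59 + 800) = -2905 + 859 = -2046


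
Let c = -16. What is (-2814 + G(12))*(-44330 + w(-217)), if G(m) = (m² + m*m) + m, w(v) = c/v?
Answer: 24183659316/217 ≈ 1.1145e+8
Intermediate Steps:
w(v) = -16/v
G(m) = m + 2*m² (G(m) = (m² + m²) + m = 2*m² + m = m + 2*m²)
(-2814 + G(12))*(-44330 + w(-217)) = (-2814 + 12*(1 + 2*12))*(-44330 - 16/(-217)) = (-2814 + 12*(1 + 24))*(-44330 - 16*(-1/217)) = (-2814 + 12*25)*(-44330 + 16/217) = (-2814 + 300)*(-9619594/217) = -2514*(-9619594/217) = 24183659316/217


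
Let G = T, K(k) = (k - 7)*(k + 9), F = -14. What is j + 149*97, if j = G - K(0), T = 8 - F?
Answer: 14538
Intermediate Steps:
T = 22 (T = 8 - 1*(-14) = 8 + 14 = 22)
K(k) = (-7 + k)*(9 + k)
G = 22
j = 85 (j = 22 - (-63 + 0**2 + 2*0) = 22 - (-63 + 0 + 0) = 22 - 1*(-63) = 22 + 63 = 85)
j + 149*97 = 85 + 149*97 = 85 + 14453 = 14538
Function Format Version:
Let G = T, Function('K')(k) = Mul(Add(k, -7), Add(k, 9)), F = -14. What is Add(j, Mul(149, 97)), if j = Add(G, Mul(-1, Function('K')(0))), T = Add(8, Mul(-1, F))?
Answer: 14538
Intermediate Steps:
T = 22 (T = Add(8, Mul(-1, -14)) = Add(8, 14) = 22)
Function('K')(k) = Mul(Add(-7, k), Add(9, k))
G = 22
j = 85 (j = Add(22, Mul(-1, Add(-63, Pow(0, 2), Mul(2, 0)))) = Add(22, Mul(-1, Add(-63, 0, 0))) = Add(22, Mul(-1, -63)) = Add(22, 63) = 85)
Add(j, Mul(149, 97)) = Add(85, Mul(149, 97)) = Add(85, 14453) = 14538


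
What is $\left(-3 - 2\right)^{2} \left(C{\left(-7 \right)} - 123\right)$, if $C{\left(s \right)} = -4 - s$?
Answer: $-3000$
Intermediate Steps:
$\left(-3 - 2\right)^{2} \left(C{\left(-7 \right)} - 123\right) = \left(-3 - 2\right)^{2} \left(\left(-4 - -7\right) - 123\right) = \left(-5\right)^{2} \left(\left(-4 + 7\right) - 123\right) = 25 \left(3 - 123\right) = 25 \left(-120\right) = -3000$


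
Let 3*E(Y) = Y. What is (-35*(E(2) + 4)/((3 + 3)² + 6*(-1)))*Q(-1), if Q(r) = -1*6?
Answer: 98/3 ≈ 32.667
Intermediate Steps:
E(Y) = Y/3
Q(r) = -6
(-35*(E(2) + 4)/((3 + 3)² + 6*(-1)))*Q(-1) = -35*((⅓)*2 + 4)/((3 + 3)² + 6*(-1))*(-6) = -35*(⅔ + 4)/(6² - 6)*(-6) = -490/(3*(36 - 6))*(-6) = -490/(3*30)*(-6) = -35*7/45*(-6) = -49/9*(-6) = 98/3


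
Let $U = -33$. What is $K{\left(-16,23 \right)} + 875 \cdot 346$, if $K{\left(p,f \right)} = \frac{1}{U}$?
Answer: $\frac{9990749}{33} \approx 3.0275 \cdot 10^{5}$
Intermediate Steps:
$K{\left(p,f \right)} = - \frac{1}{33}$ ($K{\left(p,f \right)} = \frac{1}{-33} = - \frac{1}{33}$)
$K{\left(-16,23 \right)} + 875 \cdot 346 = - \frac{1}{33} + 875 \cdot 346 = - \frac{1}{33} + 302750 = \frac{9990749}{33}$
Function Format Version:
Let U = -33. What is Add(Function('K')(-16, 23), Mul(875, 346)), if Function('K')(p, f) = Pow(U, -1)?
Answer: Rational(9990749, 33) ≈ 3.0275e+5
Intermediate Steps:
Function('K')(p, f) = Rational(-1, 33) (Function('K')(p, f) = Pow(-33, -1) = Rational(-1, 33))
Add(Function('K')(-16, 23), Mul(875, 346)) = Add(Rational(-1, 33), Mul(875, 346)) = Add(Rational(-1, 33), 302750) = Rational(9990749, 33)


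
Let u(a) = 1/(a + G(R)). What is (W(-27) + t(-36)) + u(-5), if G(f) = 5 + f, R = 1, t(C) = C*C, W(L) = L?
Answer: 1270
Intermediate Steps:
t(C) = C**2
u(a) = 1/(6 + a) (u(a) = 1/(a + (5 + 1)) = 1/(a + 6) = 1/(6 + a))
(W(-27) + t(-36)) + u(-5) = (-27 + (-36)**2) + 1/(6 - 5) = (-27 + 1296) + 1/1 = 1269 + 1 = 1270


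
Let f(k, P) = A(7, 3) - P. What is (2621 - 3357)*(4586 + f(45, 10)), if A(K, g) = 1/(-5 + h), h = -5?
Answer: -16839312/5 ≈ -3.3679e+6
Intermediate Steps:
A(K, g) = -⅒ (A(K, g) = 1/(-5 - 5) = 1/(-10) = -⅒)
f(k, P) = -⅒ - P
(2621 - 3357)*(4586 + f(45, 10)) = (2621 - 3357)*(4586 + (-⅒ - 1*10)) = -736*(4586 + (-⅒ - 10)) = -736*(4586 - 101/10) = -736*45759/10 = -16839312/5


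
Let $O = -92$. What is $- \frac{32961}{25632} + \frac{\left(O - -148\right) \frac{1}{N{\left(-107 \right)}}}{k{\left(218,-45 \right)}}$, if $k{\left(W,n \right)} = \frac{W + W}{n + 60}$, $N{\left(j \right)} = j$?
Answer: $- \frac{129935621}{99648672} \approx -1.3039$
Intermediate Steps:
$k{\left(W,n \right)} = \frac{2 W}{60 + n}$
$- \frac{32961}{25632} + \frac{\left(O - -148\right) \frac{1}{N{\left(-107 \right)}}}{k{\left(218,-45 \right)}} = - \frac{32961}{25632} + \frac{\left(-92 - -148\right) \frac{1}{-107}}{2 \cdot 218 \frac{1}{60 - 45}} = \left(-32961\right) \frac{1}{25632} + \frac{\left(-92 + 148\right) \left(- \frac{1}{107}\right)}{2 \cdot 218 \cdot \frac{1}{15}} = - \frac{10987}{8544} + \frac{56 \left(- \frac{1}{107}\right)}{2 \cdot 218 \cdot \frac{1}{15}} = - \frac{10987}{8544} - \frac{56}{107 \cdot \frac{436}{15}} = - \frac{10987}{8544} - \frac{210}{11663} = - \frac{129935621}{99648672}$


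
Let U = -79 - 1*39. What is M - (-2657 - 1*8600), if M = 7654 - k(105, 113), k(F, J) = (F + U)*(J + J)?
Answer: 21849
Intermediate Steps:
U = -118 (U = -79 - 39 = -118)
k(F, J) = 2*J*(-118 + F) (k(F, J) = (F - 118)*(J + J) = (-118 + F)*(2*J) = 2*J*(-118 + F))
M = 10592 (M = 7654 - 2*113*(-118 + 105) = 7654 - 2*113*(-13) = 7654 - 1*(-2938) = 7654 + 2938 = 10592)
M - (-2657 - 1*8600) = 10592 - (-2657 - 1*8600) = 10592 - (-2657 - 8600) = 10592 - 1*(-11257) = 10592 + 11257 = 21849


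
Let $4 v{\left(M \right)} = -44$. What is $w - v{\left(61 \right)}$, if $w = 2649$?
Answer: $2660$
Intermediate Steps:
$v{\left(M \right)} = -11$ ($v{\left(M \right)} = \frac{1}{4} \left(-44\right) = -11$)
$w - v{\left(61 \right)} = 2649 - -11 = 2649 + 11 = 2660$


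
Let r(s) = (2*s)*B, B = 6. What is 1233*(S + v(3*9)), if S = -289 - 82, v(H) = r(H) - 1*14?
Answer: -75213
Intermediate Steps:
r(s) = 12*s (r(s) = (2*s)*6 = 12*s)
v(H) = -14 + 12*H (v(H) = 12*H - 1*14 = 12*H - 14 = -14 + 12*H)
S = -371
1233*(S + v(3*9)) = 1233*(-371 + (-14 + 12*(3*9))) = 1233*(-371 + (-14 + 12*27)) = 1233*(-371 + (-14 + 324)) = 1233*(-371 + 310) = 1233*(-61) = -75213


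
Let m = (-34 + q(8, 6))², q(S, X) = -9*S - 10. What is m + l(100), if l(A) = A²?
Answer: 23456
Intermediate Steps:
q(S, X) = -10 - 9*S
m = 13456 (m = (-34 + (-10 - 9*8))² = (-34 + (-10 - 72))² = (-34 - 82)² = (-116)² = 13456)
m + l(100) = 13456 + 100² = 13456 + 10000 = 23456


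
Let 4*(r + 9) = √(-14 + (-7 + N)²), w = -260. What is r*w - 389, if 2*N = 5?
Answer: 3577/2 ≈ 1788.5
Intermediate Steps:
N = 5/2 (N = (½)*5 = 5/2 ≈ 2.5000)
r = -67/8 (r = -9 + √(-14 + (-7 + 5/2)²)/4 = -9 + √(-14 + (-9/2)²)/4 = -9 + √(-14 + 81/4)/4 = -9 + √(25/4)/4 = -9 + (¼)*(5/2) = -9 + 5/8 = -67/8 ≈ -8.3750)
r*w - 389 = -67/8*(-260) - 389 = 4355/2 - 389 = 3577/2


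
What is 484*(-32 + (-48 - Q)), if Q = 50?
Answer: -62920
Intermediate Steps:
484*(-32 + (-48 - Q)) = 484*(-32 + (-48 - 1*50)) = 484*(-32 + (-48 - 50)) = 484*(-32 - 98) = 484*(-130) = -62920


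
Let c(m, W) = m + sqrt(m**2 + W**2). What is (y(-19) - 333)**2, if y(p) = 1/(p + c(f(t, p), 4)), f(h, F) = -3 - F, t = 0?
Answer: 7669556048/69169 - 700608*sqrt(17)/69169 ≈ 1.1084e+5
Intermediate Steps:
c(m, W) = m + sqrt(W**2 + m**2)
y(p) = 1/(-3 + sqrt(16 + (-3 - p)**2)) (y(p) = 1/(p + ((-3 - p) + sqrt(4**2 + (-3 - p)**2))) = 1/(p + ((-3 - p) + sqrt(16 + (-3 - p)**2))) = 1/(p + (-3 + sqrt(16 + (-3 - p)**2) - p)) = 1/(-3 + sqrt(16 + (-3 - p)**2)))
(y(-19) - 333)**2 = (1/(-3 + sqrt(16 + (3 - 19)**2)) - 333)**2 = (1/(-3 + sqrt(16 + (-16)**2)) - 333)**2 = (1/(-3 + sqrt(16 + 256)) - 333)**2 = (1/(-3 + sqrt(272)) - 333)**2 = (1/(-3 + 4*sqrt(17)) - 333)**2 = (-333 + 1/(-3 + 4*sqrt(17)))**2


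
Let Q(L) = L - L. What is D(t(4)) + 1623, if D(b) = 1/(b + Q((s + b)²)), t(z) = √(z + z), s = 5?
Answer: 1623 + √2/4 ≈ 1623.4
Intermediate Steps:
Q(L) = 0
t(z) = √2*√z (t(z) = √(2*z) = √2*√z)
D(b) = 1/b (D(b) = 1/(b + 0) = 1/b)
D(t(4)) + 1623 = 1/(√2*√4) + 1623 = 1/(√2*2) + 1623 = 1/(2*√2) + 1623 = √2/4 + 1623 = 1623 + √2/4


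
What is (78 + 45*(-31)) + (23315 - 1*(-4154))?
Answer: 26152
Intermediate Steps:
(78 + 45*(-31)) + (23315 - 1*(-4154)) = (78 - 1395) + (23315 + 4154) = -1317 + 27469 = 26152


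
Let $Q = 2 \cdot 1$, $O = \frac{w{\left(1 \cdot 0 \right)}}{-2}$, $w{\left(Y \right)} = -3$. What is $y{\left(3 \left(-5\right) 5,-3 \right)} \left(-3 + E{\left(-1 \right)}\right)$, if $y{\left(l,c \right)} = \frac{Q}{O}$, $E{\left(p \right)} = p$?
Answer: $- \frac{16}{3} \approx -5.3333$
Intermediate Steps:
$O = \frac{3}{2}$ ($O = - \frac{3}{-2} = \left(-3\right) \left(- \frac{1}{2}\right) = \frac{3}{2} \approx 1.5$)
$Q = 2$
$y{\left(l,c \right)} = \frac{4}{3}$ ($y{\left(l,c \right)} = \frac{2}{\frac{3}{2}} = 2 \cdot \frac{2}{3} = \frac{4}{3}$)
$y{\left(3 \left(-5\right) 5,-3 \right)} \left(-3 + E{\left(-1 \right)}\right) = \frac{4 \left(-3 - 1\right)}{3} = \frac{4}{3} \left(-4\right) = - \frac{16}{3}$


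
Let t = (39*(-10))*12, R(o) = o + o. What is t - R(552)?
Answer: -5784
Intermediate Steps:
R(o) = 2*o
t = -4680 (t = -390*12 = -4680)
t - R(552) = -4680 - 2*552 = -4680 - 1*1104 = -4680 - 1104 = -5784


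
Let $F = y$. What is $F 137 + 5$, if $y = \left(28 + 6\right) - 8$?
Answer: $3567$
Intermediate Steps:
$y = 26$ ($y = 34 - 8 = 26$)
$F = 26$
$F 137 + 5 = 26 \cdot 137 + 5 = 3562 + 5 = 3567$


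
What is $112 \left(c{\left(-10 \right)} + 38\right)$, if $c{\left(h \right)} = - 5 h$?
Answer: $9856$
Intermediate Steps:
$112 \left(c{\left(-10 \right)} + 38\right) = 112 \left(\left(-5\right) \left(-10\right) + 38\right) = 112 \left(50 + 38\right) = 112 \cdot 88 = 9856$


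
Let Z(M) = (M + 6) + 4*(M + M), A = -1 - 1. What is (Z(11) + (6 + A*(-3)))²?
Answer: 13689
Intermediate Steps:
A = -2
Z(M) = 6 + 9*M (Z(M) = (6 + M) + 4*(2*M) = (6 + M) + 8*M = 6 + 9*M)
(Z(11) + (6 + A*(-3)))² = ((6 + 9*11) + (6 - 2*(-3)))² = ((6 + 99) + (6 + 6))² = (105 + 12)² = 117² = 13689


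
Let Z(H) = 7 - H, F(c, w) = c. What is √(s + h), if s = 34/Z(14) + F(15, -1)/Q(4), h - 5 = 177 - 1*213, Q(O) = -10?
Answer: I*√7322/14 ≈ 6.112*I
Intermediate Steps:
h = -31 (h = 5 + (177 - 1*213) = 5 + (177 - 213) = 5 - 36 = -31)
s = -89/14 (s = 34/(7 - 1*14) + 15/(-10) = 34/(7 - 14) + 15*(-⅒) = 34/(-7) - 3/2 = 34*(-⅐) - 3/2 = -34/7 - 3/2 = -89/14 ≈ -6.3571)
√(s + h) = √(-89/14 - 31) = √(-523/14) = I*√7322/14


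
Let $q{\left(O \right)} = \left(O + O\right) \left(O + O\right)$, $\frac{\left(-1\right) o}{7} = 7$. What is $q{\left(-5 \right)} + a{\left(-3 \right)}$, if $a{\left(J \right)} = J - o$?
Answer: $146$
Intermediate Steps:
$o = -49$ ($o = \left(-7\right) 7 = -49$)
$a{\left(J \right)} = 49 + J$ ($a{\left(J \right)} = J - -49 = J + 49 = 49 + J$)
$q{\left(O \right)} = 4 O^{2}$ ($q{\left(O \right)} = 2 O 2 O = 4 O^{2}$)
$q{\left(-5 \right)} + a{\left(-3 \right)} = 4 \left(-5\right)^{2} + \left(49 - 3\right) = 4 \cdot 25 + 46 = 100 + 46 = 146$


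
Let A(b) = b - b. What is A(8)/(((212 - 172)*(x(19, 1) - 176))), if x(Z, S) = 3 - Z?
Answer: 0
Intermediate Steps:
A(b) = 0
A(8)/(((212 - 172)*(x(19, 1) - 176))) = 0/(((212 - 172)*((3 - 1*19) - 176))) = 0/((40*((3 - 19) - 176))) = 0/((40*(-16 - 176))) = 0/((40*(-192))) = 0/(-7680) = 0*(-1/7680) = 0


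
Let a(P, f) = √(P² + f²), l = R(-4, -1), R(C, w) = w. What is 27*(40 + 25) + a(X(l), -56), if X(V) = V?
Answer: 1755 + √3137 ≈ 1811.0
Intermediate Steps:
l = -1
27*(40 + 25) + a(X(l), -56) = 27*(40 + 25) + √((-1)² + (-56)²) = 27*65 + √(1 + 3136) = 1755 + √3137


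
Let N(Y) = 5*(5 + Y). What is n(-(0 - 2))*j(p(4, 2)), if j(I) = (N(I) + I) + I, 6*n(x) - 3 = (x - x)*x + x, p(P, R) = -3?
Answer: 10/3 ≈ 3.3333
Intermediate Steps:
N(Y) = 25 + 5*Y
n(x) = ½ + x/6 (n(x) = ½ + ((x - x)*x + x)/6 = ½ + (0*x + x)/6 = ½ + (0 + x)/6 = ½ + x/6)
j(I) = 25 + 7*I (j(I) = ((25 + 5*I) + I) + I = (25 + 6*I) + I = 25 + 7*I)
n(-(0 - 2))*j(p(4, 2)) = (½ + (-(0 - 2))/6)*(25 + 7*(-3)) = (½ + (-1*(-2))/6)*(25 - 21) = (½ + (⅙)*2)*4 = (½ + ⅓)*4 = (⅚)*4 = 10/3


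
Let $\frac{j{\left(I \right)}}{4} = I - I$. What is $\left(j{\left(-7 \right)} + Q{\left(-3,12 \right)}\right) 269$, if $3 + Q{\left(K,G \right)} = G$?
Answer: $2421$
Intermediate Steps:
$Q{\left(K,G \right)} = -3 + G$
$j{\left(I \right)} = 0$ ($j{\left(I \right)} = 4 \left(I - I\right) = 4 \cdot 0 = 0$)
$\left(j{\left(-7 \right)} + Q{\left(-3,12 \right)}\right) 269 = \left(0 + \left(-3 + 12\right)\right) 269 = \left(0 + 9\right) 269 = 9 \cdot 269 = 2421$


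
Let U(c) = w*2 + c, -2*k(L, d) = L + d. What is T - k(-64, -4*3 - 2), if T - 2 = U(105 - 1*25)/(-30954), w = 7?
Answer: -572696/15477 ≈ -37.003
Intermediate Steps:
k(L, d) = -L/2 - d/2 (k(L, d) = -(L + d)/2 = -L/2 - d/2)
U(c) = 14 + c (U(c) = 7*2 + c = 14 + c)
T = 30907/15477 (T = 2 + (14 + (105 - 1*25))/(-30954) = 2 + (14 + (105 - 25))*(-1/30954) = 2 + (14 + 80)*(-1/30954) = 2 + 94*(-1/30954) = 2 - 47/15477 = 30907/15477 ≈ 1.9970)
T - k(-64, -4*3 - 2) = 30907/15477 - (-½*(-64) - (-4*3 - 2)/2) = 30907/15477 - (32 - (-12 - 2)/2) = 30907/15477 - (32 - ½*(-14)) = 30907/15477 - (32 + 7) = 30907/15477 - 1*39 = 30907/15477 - 39 = -572696/15477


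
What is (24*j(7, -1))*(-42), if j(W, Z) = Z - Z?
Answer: 0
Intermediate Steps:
j(W, Z) = 0
(24*j(7, -1))*(-42) = (24*0)*(-42) = 0*(-42) = 0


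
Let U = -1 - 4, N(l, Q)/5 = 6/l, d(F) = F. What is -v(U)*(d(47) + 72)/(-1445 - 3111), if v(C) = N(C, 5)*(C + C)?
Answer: 105/67 ≈ 1.5672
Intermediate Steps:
N(l, Q) = 30/l (N(l, Q) = 5*(6/l) = 30/l)
U = -5
v(C) = 60 (v(C) = (30/C)*(C + C) = (30/C)*(2*C) = 60)
-v(U)*(d(47) + 72)/(-1445 - 3111) = -60*(47 + 72)/(-1445 - 3111) = -60*119/(-4556) = -60*119*(-1/4556) = -60*(-7)/268 = -1*(-105/67) = 105/67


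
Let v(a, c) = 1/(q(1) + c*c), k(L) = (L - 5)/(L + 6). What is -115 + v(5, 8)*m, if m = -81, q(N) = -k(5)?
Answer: -7441/64 ≈ -116.27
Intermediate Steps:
k(L) = (-5 + L)/(6 + L)
q(N) = 0 (q(N) = -(-5 + 5)/(6 + 5) = -0/11 = -1*0 = 0)
v(a, c) = c⁻² (v(a, c) = 1/(0 + c*c) = 1/(0 + c²) = 1/(c²) = c⁻²)
-115 + v(5, 8)*m = -115 - 81/8² = -115 + (1/64)*(-81) = -115 - 81/64 = -7441/64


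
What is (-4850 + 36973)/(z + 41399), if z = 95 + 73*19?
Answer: 32123/42881 ≈ 0.74912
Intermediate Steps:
z = 1482 (z = 95 + 1387 = 1482)
(-4850 + 36973)/(z + 41399) = (-4850 + 36973)/(1482 + 41399) = 32123/42881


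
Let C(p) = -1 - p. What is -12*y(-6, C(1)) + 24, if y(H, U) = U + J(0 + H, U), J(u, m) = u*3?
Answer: 264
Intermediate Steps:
J(u, m) = 3*u
y(H, U) = U + 3*H (y(H, U) = U + 3*(0 + H) = U + 3*H)
-12*y(-6, C(1)) + 24 = -12*((-1 - 1*1) + 3*(-6)) + 24 = -12*((-1 - 1) - 18) + 24 = -12*(-2 - 18) + 24 = -12*(-20) + 24 = 240 + 24 = 264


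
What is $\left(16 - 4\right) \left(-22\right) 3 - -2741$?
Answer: $1949$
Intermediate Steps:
$\left(16 - 4\right) \left(-22\right) 3 - -2741 = 12 \left(-22\right) 3 + 2741 = \left(-264\right) 3 + 2741 = -792 + 2741 = 1949$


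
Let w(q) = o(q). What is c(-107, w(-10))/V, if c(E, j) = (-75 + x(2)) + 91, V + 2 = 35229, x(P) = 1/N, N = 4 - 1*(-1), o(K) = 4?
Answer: 81/176135 ≈ 0.00045987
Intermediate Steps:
N = 5 (N = 4 + 1 = 5)
w(q) = 4
x(P) = ⅕ (x(P) = 1/5 = ⅕)
V = 35227 (V = -2 + 35229 = 35227)
c(E, j) = 81/5 (c(E, j) = (-75 + ⅕) + 91 = -374/5 + 91 = 81/5)
c(-107, w(-10))/V = (81/5)/35227 = (81/5)*(1/35227) = 81/176135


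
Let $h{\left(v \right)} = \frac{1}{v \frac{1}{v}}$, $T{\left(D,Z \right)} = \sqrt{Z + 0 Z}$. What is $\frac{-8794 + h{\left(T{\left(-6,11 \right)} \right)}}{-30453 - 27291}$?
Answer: $\frac{977}{6416} \approx 0.15228$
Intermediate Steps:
$T{\left(D,Z \right)} = \sqrt{Z}$ ($T{\left(D,Z \right)} = \sqrt{Z + 0} = \sqrt{Z}$)
$h{\left(v \right)} = 1$ ($h{\left(v \right)} = 1^{-1} = 1$)
$\frac{-8794 + h{\left(T{\left(-6,11 \right)} \right)}}{-30453 - 27291} = \frac{-8794 + 1}{-30453 - 27291} = - \frac{8793}{-57744} = \left(-8793\right) \left(- \frac{1}{57744}\right) = \frac{977}{6416}$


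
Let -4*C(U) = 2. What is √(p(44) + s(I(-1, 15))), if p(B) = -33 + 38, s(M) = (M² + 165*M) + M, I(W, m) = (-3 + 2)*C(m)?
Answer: √353/2 ≈ 9.3941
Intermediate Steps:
C(U) = -½ (C(U) = -¼*2 = -½)
I(W, m) = ½ (I(W, m) = (-3 + 2)*(-½) = -1*(-½) = ½)
s(M) = M² + 166*M
p(B) = 5
√(p(44) + s(I(-1, 15))) = √(5 + (166 + ½)/2) = √(5 + (½)*(333/2)) = √(5 + 333/4) = √(353/4) = √353/2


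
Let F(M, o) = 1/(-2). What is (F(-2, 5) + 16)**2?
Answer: 961/4 ≈ 240.25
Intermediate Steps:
F(M, o) = -1/2
(F(-2, 5) + 16)**2 = (-1/2 + 16)**2 = (31/2)**2 = 961/4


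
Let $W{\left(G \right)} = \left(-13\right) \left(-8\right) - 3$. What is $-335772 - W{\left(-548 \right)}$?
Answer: $-335873$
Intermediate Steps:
$W{\left(G \right)} = 101$ ($W{\left(G \right)} = 104 - 3 = 101$)
$-335772 - W{\left(-548 \right)} = -335772 - 101 = -335873$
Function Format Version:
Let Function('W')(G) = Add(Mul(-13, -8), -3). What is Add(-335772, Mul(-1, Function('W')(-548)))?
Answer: -335873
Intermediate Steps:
Function('W')(G) = 101 (Function('W')(G) = Add(104, -3) = 101)
Add(-335772, Mul(-1, Function('W')(-548))) = Add(-335772, Mul(-1, 101)) = Add(-335772, -101) = -335873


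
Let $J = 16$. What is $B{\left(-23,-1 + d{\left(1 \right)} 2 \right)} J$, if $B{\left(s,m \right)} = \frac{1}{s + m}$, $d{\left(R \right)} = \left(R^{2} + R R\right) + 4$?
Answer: $- \frac{4}{3} \approx -1.3333$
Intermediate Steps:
$d{\left(R \right)} = 4 + 2 R^{2}$ ($d{\left(R \right)} = \left(R^{2} + R^{2}\right) + 4 = 2 R^{2} + 4 = 4 + 2 R^{2}$)
$B{\left(s,m \right)} = \frac{1}{m + s}$
$B{\left(-23,-1 + d{\left(1 \right)} 2 \right)} J = \frac{1}{\left(-1 + \left(4 + 2 \cdot 1^{2}\right) 2\right) - 23} \cdot 16 = \frac{1}{\left(-1 + \left(4 + 2 \cdot 1\right) 2\right) - 23} \cdot 16 = \frac{1}{\left(-1 + \left(4 + 2\right) 2\right) - 23} \cdot 16 = \frac{1}{\left(-1 + 6 \cdot 2\right) - 23} \cdot 16 = \frac{1}{\left(-1 + 12\right) - 23} \cdot 16 = \frac{1}{11 - 23} \cdot 16 = \frac{1}{-12} \cdot 16 = \left(- \frac{1}{12}\right) 16 = - \frac{4}{3}$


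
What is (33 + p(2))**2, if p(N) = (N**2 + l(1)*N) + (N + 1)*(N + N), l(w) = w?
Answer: 2601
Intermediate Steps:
p(N) = N + N**2 + 2*N*(1 + N) (p(N) = (N**2 + 1*N) + (N + 1)*(N + N) = (N**2 + N) + (1 + N)*(2*N) = (N + N**2) + 2*N*(1 + N) = N + N**2 + 2*N*(1 + N))
(33 + p(2))**2 = (33 + 3*2*(1 + 2))**2 = (33 + 3*2*3)**2 = (33 + 18)**2 = 51**2 = 2601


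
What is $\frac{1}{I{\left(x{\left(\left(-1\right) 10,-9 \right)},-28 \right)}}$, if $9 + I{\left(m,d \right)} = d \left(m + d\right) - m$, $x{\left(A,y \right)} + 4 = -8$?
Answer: $\frac{1}{1123} \approx 0.00089047$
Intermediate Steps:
$x{\left(A,y \right)} = -12$ ($x{\left(A,y \right)} = -4 - 8 = -12$)
$I{\left(m,d \right)} = -9 - m + d \left(d + m\right)$ ($I{\left(m,d \right)} = -9 + \left(d \left(m + d\right) - m\right) = -9 + \left(d \left(d + m\right) - m\right) = -9 + \left(- m + d \left(d + m\right)\right) = -9 - m + d \left(d + m\right)$)
$\frac{1}{I{\left(x{\left(\left(-1\right) 10,-9 \right)},-28 \right)}} = \frac{1}{-9 + \left(-28\right)^{2} - -12 - -336} = \frac{1}{-9 + 784 + 12 + 336} = \frac{1}{1123}$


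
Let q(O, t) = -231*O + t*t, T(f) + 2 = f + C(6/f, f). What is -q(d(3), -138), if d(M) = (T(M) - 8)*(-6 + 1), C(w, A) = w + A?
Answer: -16734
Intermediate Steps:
C(w, A) = A + w
T(f) = -2 + 2*f + 6/f (T(f) = -2 + (f + (f + 6/f)) = -2 + (2*f + 6/f) = -2 + 2*f + 6/f)
d(M) = 50 - 30/M - 10*M (d(M) = ((-2 + 2*M + 6/M) - 8)*(-6 + 1) = (-10 + 2*M + 6/M)*(-5) = 50 - 30/M - 10*M)
q(O, t) = t**2 - 231*O (q(O, t) = -231*O + t**2 = t**2 - 231*O)
-q(d(3), -138) = -((-138)**2 - 231*(50 - 30/3 - 10*3)) = -(19044 - 231*(50 - 30*1/3 - 30)) = -(19044 - 231*(50 - 10 - 30)) = -(19044 - 231*10) = -(19044 - 2310) = -1*16734 = -16734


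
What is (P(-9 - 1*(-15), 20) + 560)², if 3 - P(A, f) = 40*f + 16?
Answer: 64009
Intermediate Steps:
P(A, f) = -13 - 40*f (P(A, f) = 3 - (40*f + 16) = 3 - (16 + 40*f) = 3 + (-16 - 40*f) = -13 - 40*f)
(P(-9 - 1*(-15), 20) + 560)² = ((-13 - 40*20) + 560)² = ((-13 - 800) + 560)² = (-813 + 560)² = (-253)² = 64009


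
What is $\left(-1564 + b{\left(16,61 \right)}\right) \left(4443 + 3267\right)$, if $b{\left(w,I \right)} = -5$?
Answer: $-12096990$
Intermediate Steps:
$\left(-1564 + b{\left(16,61 \right)}\right) \left(4443 + 3267\right) = \left(-1564 - 5\right) \left(4443 + 3267\right) = \left(-1569\right) 7710 = -12096990$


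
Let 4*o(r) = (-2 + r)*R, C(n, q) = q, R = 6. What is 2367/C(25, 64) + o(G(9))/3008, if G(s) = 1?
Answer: 222495/6016 ≈ 36.984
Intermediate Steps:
o(r) = -3 + 3*r/2 (o(r) = ((-2 + r)*6)/4 = (-12 + 6*r)/4 = -3 + 3*r/2)
2367/C(25, 64) + o(G(9))/3008 = 2367/64 + (-3 + (3/2)*1)/3008 = 2367*(1/64) + (-3 + 3/2)*(1/3008) = 2367/64 - 3/2*1/3008 = 2367/64 - 3/6016 = 222495/6016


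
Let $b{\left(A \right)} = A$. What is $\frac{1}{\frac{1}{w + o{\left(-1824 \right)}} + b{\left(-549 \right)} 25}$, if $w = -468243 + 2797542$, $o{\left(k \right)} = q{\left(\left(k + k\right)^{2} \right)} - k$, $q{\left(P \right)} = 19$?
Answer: $- \frac{2331142}{31994923949} \approx -7.286 \cdot 10^{-5}$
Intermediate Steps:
$o{\left(k \right)} = 19 - k$
$w = 2329299$
$\frac{1}{\frac{1}{w + o{\left(-1824 \right)}} + b{\left(-549 \right)} 25} = \frac{1}{\frac{1}{2329299 + \left(19 - -1824\right)} - 13725} = \frac{1}{\frac{1}{2329299 + \left(19 + 1824\right)} - 13725} = \frac{1}{\frac{1}{2329299 + 1843} - 13725} = \frac{1}{\frac{1}{2331142} - 13725} = \frac{1}{- \frac{31994923949}{2331142}} = - \frac{2331142}{31994923949}$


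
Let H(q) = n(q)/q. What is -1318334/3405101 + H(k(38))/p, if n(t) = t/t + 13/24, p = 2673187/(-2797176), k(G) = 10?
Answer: -49925394413193/91024717268870 ≈ -0.54848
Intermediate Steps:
p = -2673187/2797176 (p = 2673187*(-1/2797176) = -2673187/2797176 ≈ -0.95567)
n(t) = 37/24 (n(t) = 1 + 13*(1/24) = 1 + 13/24 = 37/24)
H(q) = 37/(24*q)
-1318334/3405101 + H(k(38))/p = -1318334/3405101 + ((37/24)/10)/(-2673187/2797176) = -1318334*1/3405101 + ((37/24)*(1/10))*(-2797176/2673187) = -1318334/3405101 + (37/240)*(-2797176/2673187) = -1318334/3405101 - 4312313/26731870 = -49925394413193/91024717268870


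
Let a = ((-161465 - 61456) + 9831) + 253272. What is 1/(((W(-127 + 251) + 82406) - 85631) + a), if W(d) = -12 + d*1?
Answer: 1/37069 ≈ 2.6977e-5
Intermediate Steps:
W(d) = -12 + d
a = 40182 (a = (-222921 + 9831) + 253272 = -213090 + 253272 = 40182)
1/(((W(-127 + 251) + 82406) - 85631) + a) = 1/((((-12 + (-127 + 251)) + 82406) - 85631) + 40182) = 1/((((-12 + 124) + 82406) - 85631) + 40182) = 1/(((112 + 82406) - 85631) + 40182) = 1/((82518 - 85631) + 40182) = 1/(-3113 + 40182) = 1/37069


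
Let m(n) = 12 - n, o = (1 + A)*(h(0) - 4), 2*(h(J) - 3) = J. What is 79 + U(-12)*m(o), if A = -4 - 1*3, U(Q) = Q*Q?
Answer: 943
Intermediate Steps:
h(J) = 3 + J/2
U(Q) = Q²
A = -7 (A = -4 - 3 = -7)
o = 6 (o = (1 - 7)*((3 + (½)*0) - 4) = -6*((3 + 0) - 4) = -6*(3 - 4) = -6*(-1) = 6)
79 + U(-12)*m(o) = 79 + (-12)²*(12 - 1*6) = 79 + 144*(12 - 6) = 79 + 144*6 = 79 + 864 = 943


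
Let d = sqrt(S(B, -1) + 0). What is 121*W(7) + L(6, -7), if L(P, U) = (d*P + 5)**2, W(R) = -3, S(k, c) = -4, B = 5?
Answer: -482 + 120*I ≈ -482.0 + 120.0*I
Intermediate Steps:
d = 2*I (d = sqrt(-4 + 0) = sqrt(-4) = 2*I ≈ 2.0*I)
L(P, U) = (5 + 2*I*P)**2 (L(P, U) = ((2*I)*P + 5)**2 = (2*I*P + 5)**2 = (5 + 2*I*P)**2)
121*W(7) + L(6, -7) = 121*(-3) + (5 + 2*I*6)**2 = -363 + (5 + 12*I)**2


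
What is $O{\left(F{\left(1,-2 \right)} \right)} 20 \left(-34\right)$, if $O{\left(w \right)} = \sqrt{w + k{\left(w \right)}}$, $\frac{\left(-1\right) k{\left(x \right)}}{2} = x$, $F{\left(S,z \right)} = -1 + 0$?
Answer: $-680$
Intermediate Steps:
$F{\left(S,z \right)} = -1$
$k{\left(x \right)} = - 2 x$
$O{\left(w \right)} = \sqrt{- w}$ ($O{\left(w \right)} = \sqrt{w - 2 w} = \sqrt{- w}$)
$O{\left(F{\left(1,-2 \right)} \right)} 20 \left(-34\right) = \sqrt{\left(-1\right) \left(-1\right)} 20 \left(-34\right) = \sqrt{1} \cdot 20 \left(-34\right) = 1 \cdot 20 \left(-34\right) = 20 \left(-34\right) = -680$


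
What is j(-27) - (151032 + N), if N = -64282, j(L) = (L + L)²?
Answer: -83834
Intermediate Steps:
j(L) = 4*L² (j(L) = (2*L)² = 4*L²)
j(-27) - (151032 + N) = 4*(-27)² - (151032 - 64282) = 4*729 - 1*86750 = 2916 - 86750 = -83834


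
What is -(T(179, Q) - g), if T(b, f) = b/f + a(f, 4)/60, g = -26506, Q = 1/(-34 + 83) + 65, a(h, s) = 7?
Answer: -844572587/31860 ≈ -26509.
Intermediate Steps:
Q = 3186/49 (Q = 1/49 + 65 = 3186/49 ≈ 65.020)
T(b, f) = 7/60 + b/f (T(b, f) = b/f + 7/60 = 7/60 + b/f)
-(T(179, Q) - g) = -((7/60 + 179/(3186/49)) - 1*(-26506)) = -((7/60 + 179*(49/3186)) + 26506) = -((7/60 + 8771/3186) + 26506) = -(91427/31860 + 26506) = -1*844572587/31860 = -844572587/31860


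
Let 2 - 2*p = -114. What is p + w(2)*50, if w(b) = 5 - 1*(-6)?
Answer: 608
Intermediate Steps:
p = 58 (p = 1 - ½*(-114) = 1 + 57 = 58)
w(b) = 11 (w(b) = 5 + 6 = 11)
p + w(2)*50 = 58 + 11*50 = 58 + 550 = 608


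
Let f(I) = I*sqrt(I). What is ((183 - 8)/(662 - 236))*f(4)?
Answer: 700/213 ≈ 3.2864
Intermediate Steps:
f(I) = I**(3/2)
((183 - 8)/(662 - 236))*f(4) = ((183 - 8)/(662 - 236))*4**(3/2) = (175/426)*8 = 700/213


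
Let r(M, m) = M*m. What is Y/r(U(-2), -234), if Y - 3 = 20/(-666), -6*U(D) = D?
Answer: -989/25974 ≈ -0.038077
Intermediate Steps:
U(D) = -D/6
Y = 989/333 (Y = 3 + 20/(-666) = 3 + 20*(-1/666) = 3 - 10/333 = 989/333 ≈ 2.9700)
Y/r(U(-2), -234) = 989/(333*((-⅙*(-2)*(-234)))) = 989/(333*(((⅓)*(-234)))) = (989/333)/(-78) = (989/333)*(-1/78) = -989/25974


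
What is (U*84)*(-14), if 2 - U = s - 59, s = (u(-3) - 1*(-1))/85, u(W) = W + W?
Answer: -1220688/17 ≈ -71805.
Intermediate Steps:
u(W) = 2*W
s = -1/17 (s = (2*(-3) - 1*(-1))/85 = (-6 + 1)*(1/85) = -5*1/85 = -1/17 ≈ -0.058824)
U = 1038/17 (U = 2 - (-1/17 - 59) = 2 - 1*(-1004/17) = 2 + 1004/17 = 1038/17 ≈ 61.059)
(U*84)*(-14) = ((1038/17)*84)*(-14) = (87192/17)*(-14) = -1220688/17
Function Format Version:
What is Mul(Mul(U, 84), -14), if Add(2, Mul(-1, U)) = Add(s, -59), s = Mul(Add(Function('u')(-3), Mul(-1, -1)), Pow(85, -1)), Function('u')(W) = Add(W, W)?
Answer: Rational(-1220688, 17) ≈ -71805.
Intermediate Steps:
Function('u')(W) = Mul(2, W)
s = Rational(-1, 17) (s = Mul(Add(Mul(2, -3), Mul(-1, -1)), Pow(85, -1)) = Mul(Add(-6, 1), Rational(1, 85)) = Mul(-5, Rational(1, 85)) = Rational(-1, 17) ≈ -0.058824)
U = Rational(1038, 17) (U = Add(2, Mul(-1, Add(Rational(-1, 17), -59))) = Add(2, Mul(-1, Rational(-1004, 17))) = Add(2, Rational(1004, 17)) = Rational(1038, 17) ≈ 61.059)
Mul(Mul(U, 84), -14) = Mul(Mul(Rational(1038, 17), 84), -14) = Mul(Rational(87192, 17), -14) = Rational(-1220688, 17)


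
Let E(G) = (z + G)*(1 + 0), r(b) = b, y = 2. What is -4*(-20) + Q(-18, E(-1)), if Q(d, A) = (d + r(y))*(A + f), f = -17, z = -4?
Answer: 432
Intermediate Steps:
E(G) = -4 + G (E(G) = (-4 + G)*(1 + 0) = (-4 + G)*1 = -4 + G)
Q(d, A) = (-17 + A)*(2 + d) (Q(d, A) = (d + 2)*(A - 17) = (2 + d)*(-17 + A) = (-17 + A)*(2 + d))
-4*(-20) + Q(-18, E(-1)) = -4*(-20) + (-34 - 17*(-18) + 2*(-4 - 1) + (-4 - 1)*(-18)) = 80 + (-34 + 306 + 2*(-5) - 5*(-18)) = 80 + (-34 + 306 - 10 + 90) = 80 + 352 = 432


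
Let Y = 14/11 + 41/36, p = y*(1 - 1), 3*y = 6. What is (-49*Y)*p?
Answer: 0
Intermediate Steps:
y = 2 (y = (1/3)*6 = 2)
p = 0 (p = 2*(1 - 1) = 2*0 = 0)
Y = 955/396 (Y = 14*(1/11) + 41*(1/36) = 14/11 + 41/36 = 955/396 ≈ 2.4116)
(-49*Y)*p = -49*955/396*0 = -46795/396*0 = 0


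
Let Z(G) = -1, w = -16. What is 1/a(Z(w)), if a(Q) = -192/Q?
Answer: 1/192 ≈ 0.0052083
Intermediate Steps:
1/a(Z(w)) = 1/(-192/(-1)) = 1/(-192*(-1)) = 1/192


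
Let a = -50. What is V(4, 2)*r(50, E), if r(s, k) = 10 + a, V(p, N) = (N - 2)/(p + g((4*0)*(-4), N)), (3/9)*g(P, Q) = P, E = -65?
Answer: 0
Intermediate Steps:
g(P, Q) = 3*P
V(p, N) = (-2 + N)/p (V(p, N) = (N - 2)/(p + 3*((4*0)*(-4))) = (-2 + N)/(p + 3*(0*(-4))) = (-2 + N)/(p + 3*0) = (-2 + N)/(p + 0) = (-2 + N)/p)
r(s, k) = -40 (r(s, k) = 10 - 50 = -40)
V(4, 2)*r(50, E) = ((-2 + 2)/4)*(-40) = ((¼)*0)*(-40) = 0*(-40) = 0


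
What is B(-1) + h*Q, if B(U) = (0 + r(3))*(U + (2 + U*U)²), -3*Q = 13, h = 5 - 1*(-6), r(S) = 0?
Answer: -143/3 ≈ -47.667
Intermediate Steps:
h = 11 (h = 5 + 6 = 11)
Q = -13/3 (Q = -⅓*13 = -13/3 ≈ -4.3333)
B(U) = 0 (B(U) = (0 + 0)*(U + (2 + U*U)²) = 0*(U + (2 + U²)²) = 0)
B(-1) + h*Q = 0 + 11*(-13/3) = 0 - 143/3 = -143/3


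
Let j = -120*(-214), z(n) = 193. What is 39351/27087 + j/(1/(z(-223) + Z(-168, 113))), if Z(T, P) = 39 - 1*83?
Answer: 34547856397/9029 ≈ 3.8263e+6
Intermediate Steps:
j = 25680
Z(T, P) = -44 (Z(T, P) = 39 - 83 = -44)
39351/27087 + j/(1/(z(-223) + Z(-168, 113))) = 39351/27087 + 25680/(1/(193 - 44)) = 39351*(1/27087) + 25680/(1/149) = 13117/9029 + 25680/(1/149) = 13117/9029 + 25680*149 = 13117/9029 + 3826320 = 34547856397/9029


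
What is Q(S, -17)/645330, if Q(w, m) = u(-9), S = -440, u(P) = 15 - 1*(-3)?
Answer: 3/107555 ≈ 2.7893e-5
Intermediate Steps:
u(P) = 18 (u(P) = 15 + 3 = 18)
Q(w, m) = 18
Q(S, -17)/645330 = 18/645330 = 18*(1/645330) = 3/107555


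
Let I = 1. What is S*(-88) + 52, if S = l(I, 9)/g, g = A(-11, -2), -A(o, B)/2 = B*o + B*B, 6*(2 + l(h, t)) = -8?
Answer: 1808/39 ≈ 46.359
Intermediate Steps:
l(h, t) = -10/3 (l(h, t) = -2 + (⅙)*(-8) = -2 - 4/3 = -10/3)
A(o, B) = -2*B² - 2*B*o (A(o, B) = -2*(B*o + B*B) = -2*(B*o + B²) = -2*(B² + B*o) = -2*B² - 2*B*o)
g = -52 (g = -2*(-2)*(-2 - 11) = -2*(-2)*(-13) = -52)
S = 5/78 (S = -10/3/(-52) = -10/3*(-1/52) = 5/78 ≈ 0.064103)
S*(-88) + 52 = (5/78)*(-88) + 52 = -220/39 + 52 = 1808/39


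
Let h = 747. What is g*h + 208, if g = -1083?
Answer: -808793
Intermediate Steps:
g*h + 208 = -1083*747 + 208 = -809001 + 208 = -808793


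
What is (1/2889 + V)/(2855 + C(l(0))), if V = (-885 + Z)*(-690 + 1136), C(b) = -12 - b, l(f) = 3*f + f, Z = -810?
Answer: -2183997329/8213427 ≈ -265.91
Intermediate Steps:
l(f) = 4*f
V = -755970 (V = (-885 - 810)*(-690 + 1136) = -1695*446 = -755970)
(1/2889 + V)/(2855 + C(l(0))) = (1/2889 - 755970)/(2855 + (-12 - 4*0)) = (1/2889 - 755970)/(2855 + (-12 - 1*0)) = -2183997329/(2889*(2855 + (-12 + 0))) = -2183997329/(2889*(2855 - 12)) = -2183997329/2889/2843 = -2183997329/2889*1/2843 = -2183997329/8213427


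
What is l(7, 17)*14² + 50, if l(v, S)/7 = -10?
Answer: -13670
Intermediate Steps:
l(v, S) = -70 (l(v, S) = 7*(-10) = -70)
l(7, 17)*14² + 50 = -70*14² + 50 = -70*196 + 50 = -13720 + 50 = -13670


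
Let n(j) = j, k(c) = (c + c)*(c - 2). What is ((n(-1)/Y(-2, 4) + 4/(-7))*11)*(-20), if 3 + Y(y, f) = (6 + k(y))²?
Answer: 424820/3367 ≈ 126.17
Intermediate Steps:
k(c) = 2*c*(-2 + c) (k(c) = (2*c)*(-2 + c) = 2*c*(-2 + c))
Y(y, f) = -3 + (6 + 2*y*(-2 + y))²
((n(-1)/Y(-2, 4) + 4/(-7))*11)*(-20) = ((-1/(-3 + 4*(3 - 2*(-2 - 2))²) + 4/(-7))*11)*(-20) = ((-1/(-3 + 4*(3 - 2*(-4))²) + 4*(-⅐))*11)*(-20) = ((-1/(-3 + 4*(3 + 8)²) - 4/7)*11)*(-20) = ((-1/(-3 + 4*11²) - 4/7)*11)*(-20) = ((-1/(-3 + 4*121) - 4/7)*11)*(-20) = ((-1/(-3 + 484) - 4/7)*11)*(-20) = ((-1/481 - 4/7)*11)*(-20) = -1931/3367*11*(-20) = -21241/3367*(-20) = 424820/3367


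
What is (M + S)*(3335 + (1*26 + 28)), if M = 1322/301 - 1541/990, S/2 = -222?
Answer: -445526822569/297990 ≈ -1.4951e+6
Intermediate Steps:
S = -444 (S = 2*(-222) = -444)
M = 844939/297990 (M = 1322*(1/301) - 1541*1/990 = 1322/301 - 1541/990 = 844939/297990 ≈ 2.8355)
(M + S)*(3335 + (1*26 + 28)) = (844939/297990 - 444)*(3335 + (1*26 + 28)) = -131462621*(3335 + (26 + 28))/297990 = -131462621*(3335 + 54)/297990 = -131462621/297990*3389 = -445526822569/297990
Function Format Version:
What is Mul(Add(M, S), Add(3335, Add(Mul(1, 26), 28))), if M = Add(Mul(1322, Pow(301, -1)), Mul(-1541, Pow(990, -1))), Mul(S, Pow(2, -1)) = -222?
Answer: Rational(-445526822569, 297990) ≈ -1.4951e+6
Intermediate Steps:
S = -444 (S = Mul(2, -222) = -444)
M = Rational(844939, 297990) (M = Add(Mul(1322, Rational(1, 301)), Mul(-1541, Rational(1, 990))) = Add(Rational(1322, 301), Rational(-1541, 990)) = Rational(844939, 297990) ≈ 2.8355)
Mul(Add(M, S), Add(3335, Add(Mul(1, 26), 28))) = Mul(Add(Rational(844939, 297990), -444), Add(3335, Add(Mul(1, 26), 28))) = Mul(Rational(-131462621, 297990), Add(3335, Add(26, 28))) = Mul(Rational(-131462621, 297990), Add(3335, 54)) = Mul(Rational(-131462621, 297990), 3389) = Rational(-445526822569, 297990)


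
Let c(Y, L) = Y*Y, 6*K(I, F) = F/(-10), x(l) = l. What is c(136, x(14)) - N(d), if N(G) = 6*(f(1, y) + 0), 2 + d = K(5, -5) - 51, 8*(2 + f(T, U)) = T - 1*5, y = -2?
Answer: 18511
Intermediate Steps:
K(I, F) = -F/60 (K(I, F) = (F/(-10))/6 = (F*(-⅒))/6 = (-F/10)/6 = -F/60)
f(T, U) = -21/8 + T/8 (f(T, U) = -2 + (T - 1*5)/8 = -2 + (T - 5)/8 = -2 + (-5 + T)/8 = -2 + (-5/8 + T/8) = -21/8 + T/8)
c(Y, L) = Y²
d = -635/12 (d = -2 + (-1/60*(-5) - 51) = -2 + (1/12 - 51) = -2 - 611/12 = -635/12 ≈ -52.917)
N(G) = -15 (N(G) = 6*((-21/8 + (⅛)*1) + 0) = 6*((-21/8 + ⅛) + 0) = 6*(-5/2 + 0) = 6*(-5/2) = -15)
c(136, x(14)) - N(d) = 136² - 1*(-15) = 18496 + 15 = 18511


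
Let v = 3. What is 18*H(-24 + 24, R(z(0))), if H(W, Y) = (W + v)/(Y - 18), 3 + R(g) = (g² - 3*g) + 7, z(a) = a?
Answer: -27/7 ≈ -3.8571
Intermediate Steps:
R(g) = 4 + g² - 3*g (R(g) = -3 + ((g² - 3*g) + 7) = -3 + (7 + g² - 3*g) = 4 + g² - 3*g)
H(W, Y) = (3 + W)/(-18 + Y) (H(W, Y) = (W + 3)/(Y - 18) = (3 + W)/(-18 + Y))
18*H(-24 + 24, R(z(0))) = 18*((3 + (-24 + 24))/(-18 + (4 + 0² - 3*0))) = 18*((3 + 0)/(-18 + (4 + 0 + 0))) = 18*(3/(-18 + 4)) = 18*(3/(-14)) = 18*(-1/14*3) = 18*(-3/14) = -27/7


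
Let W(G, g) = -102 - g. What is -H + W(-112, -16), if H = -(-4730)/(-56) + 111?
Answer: -3151/28 ≈ -112.54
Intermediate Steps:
H = 743/28 (H = -(-4730)*(-1)/56 + 111 = -110*43/56 + 111 = -2365/28 + 111 = 743/28 ≈ 26.536)
-H + W(-112, -16) = -1*743/28 + (-102 - 1*(-16)) = -743/28 + (-102 + 16) = -743/28 - 86 = -3151/28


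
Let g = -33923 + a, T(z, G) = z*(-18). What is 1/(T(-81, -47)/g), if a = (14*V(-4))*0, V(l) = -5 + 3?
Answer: -33923/1458 ≈ -23.267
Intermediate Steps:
T(z, G) = -18*z
V(l) = -2
a = 0 (a = (14*(-2))*0 = -28*0 = 0)
g = -33923 (g = -33923 + 0 = -33923)
1/(T(-81, -47)/g) = 1/(-18*(-81)/(-33923)) = 1/(1458*(-1/33923)) = 1/(-1458/33923) = -33923/1458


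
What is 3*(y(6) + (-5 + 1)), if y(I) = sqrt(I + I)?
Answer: -12 + 6*sqrt(3) ≈ -1.6077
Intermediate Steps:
y(I) = sqrt(2)*sqrt(I) (y(I) = sqrt(2*I) = sqrt(2)*sqrt(I))
3*(y(6) + (-5 + 1)) = 3*(sqrt(2)*sqrt(6) + (-5 + 1)) = 3*(2*sqrt(3) - 4) = 3*(-4 + 2*sqrt(3)) = -12 + 6*sqrt(3)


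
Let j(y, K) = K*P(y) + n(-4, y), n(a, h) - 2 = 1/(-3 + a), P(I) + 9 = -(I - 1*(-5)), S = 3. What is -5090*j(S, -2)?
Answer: -1277590/7 ≈ -1.8251e+5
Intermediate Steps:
P(I) = -14 - I (P(I) = -9 - (I - 1*(-5)) = -9 - (I + 5) = -9 - (5 + I) = -9 + (-5 - I) = -14 - I)
n(a, h) = 2 + 1/(-3 + a)
j(y, K) = 13/7 + K*(-14 - y) (j(y, K) = K*(-14 - y) + (-5 + 2*(-4))/(-3 - 4) = K*(-14 - y) + (-5 - 8)/(-7) = K*(-14 - y) - ⅐*(-13) = K*(-14 - y) + 13/7 = 13/7 + K*(-14 - y))
-5090*j(S, -2) = -5090*(13/7 - 1*(-2)*(14 + 3)) = -5090*(13/7 - 1*(-2)*17) = -5090*(13/7 + 34) = -5090*251/7 = -1277590/7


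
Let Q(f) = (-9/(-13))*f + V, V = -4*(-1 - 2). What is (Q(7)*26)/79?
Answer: 438/79 ≈ 5.5443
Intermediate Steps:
V = 12 (V = -4*(-3) = 12)
Q(f) = 12 + 9*f/13 (Q(f) = (-9/(-13))*f + 12 = (-9*(-1/13))*f + 12 = 9*f/13 + 12 = 12 + 9*f/13)
(Q(7)*26)/79 = ((12 + (9/13)*7)*26)/79 = ((12 + 63/13)*26)*(1/79) = ((219/13)*26)*(1/79) = 438*(1/79) = 438/79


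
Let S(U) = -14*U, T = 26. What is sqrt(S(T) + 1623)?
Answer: sqrt(1259) ≈ 35.482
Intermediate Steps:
sqrt(S(T) + 1623) = sqrt(-14*26 + 1623) = sqrt(-364 + 1623) = sqrt(1259)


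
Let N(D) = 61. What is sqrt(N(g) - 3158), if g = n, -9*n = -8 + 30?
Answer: I*sqrt(3097) ≈ 55.651*I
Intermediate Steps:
n = -22/9 (n = -(-8 + 30)/9 = -1/9*22 = -22/9 ≈ -2.4444)
g = -22/9 ≈ -2.4444
sqrt(N(g) - 3158) = sqrt(61 - 3158) = sqrt(-3097) = I*sqrt(3097)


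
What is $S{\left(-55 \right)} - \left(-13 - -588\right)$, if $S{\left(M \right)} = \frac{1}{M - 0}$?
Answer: $- \frac{31626}{55} \approx -575.02$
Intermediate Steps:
$S{\left(M \right)} = \frac{1}{M}$ ($S{\left(M \right)} = \frac{1}{M + 0} = \frac{1}{M}$)
$S{\left(-55 \right)} - \left(-13 - -588\right) = \frac{1}{-55} - \left(-13 - -588\right) = - \frac{1}{55} - \left(-13 + 588\right) = - \frac{1}{55} - 575 = - \frac{31626}{55}$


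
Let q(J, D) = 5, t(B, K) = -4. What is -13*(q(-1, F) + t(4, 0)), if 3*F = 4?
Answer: -13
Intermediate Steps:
F = 4/3 (F = (⅓)*4 = 4/3 ≈ 1.3333)
-13*(q(-1, F) + t(4, 0)) = -13*(5 - 4) = -13*1 = -13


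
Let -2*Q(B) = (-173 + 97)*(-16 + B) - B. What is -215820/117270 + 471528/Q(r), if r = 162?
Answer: 600902642/7334587 ≈ 81.927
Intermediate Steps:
Q(B) = -608 + 77*B/2 (Q(B) = -((-173 + 97)*(-16 + B) - B)/2 = -(-76*(-16 + B) - B)/2 = -((1216 - 76*B) - B)/2 = -(1216 - 77*B)/2 = -608 + 77*B/2)
-215820/117270 + 471528/Q(r) = -215820/117270 + 471528/(-608 + (77/2)*162) = -215820*1/117270 + 471528/(-608 + 6237) = -2398/1303 + 471528/5629 = 600902642/7334587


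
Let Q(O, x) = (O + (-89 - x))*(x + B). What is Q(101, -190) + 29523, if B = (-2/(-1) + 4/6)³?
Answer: -135715/27 ≈ -5026.5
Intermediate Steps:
B = 512/27 (B = (-2*(-1) + 4*(⅙))³ = (2 + ⅔)³ = (8/3)³ = 512/27 ≈ 18.963)
Q(O, x) = (512/27 + x)*(-89 + O - x) (Q(O, x) = (O + (-89 - x))*(x + 512/27) = (-89 + O - x)*(512/27 + x) = (512/27 + x)*(-89 + O - x))
Q(101, -190) + 29523 = (-45568/27 - 1*(-190)² - 2915/27*(-190) + (512/27)*101 + 101*(-190)) + 29523 = (-45568/27 - 1*36100 + 553850/27 + 51712/27 - 19190) + 29523 = (-45568/27 - 36100 + 553850/27 + 51712/27 - 19190) + 29523 = -932836/27 + 29523 = -135715/27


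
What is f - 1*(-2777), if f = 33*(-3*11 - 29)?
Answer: 731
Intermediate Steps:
f = -2046 (f = 33*(-33 - 29) = 33*(-62) = -2046)
f - 1*(-2777) = -2046 - 1*(-2777) = -2046 + 2777 = 731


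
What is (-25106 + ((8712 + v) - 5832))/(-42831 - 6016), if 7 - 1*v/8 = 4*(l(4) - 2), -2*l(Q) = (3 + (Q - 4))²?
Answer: 21962/48847 ≈ 0.44961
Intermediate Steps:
l(Q) = -(-1 + Q)²/2 (l(Q) = -(3 + (Q - 4))²/2 = -(3 + (-4 + Q))²/2 = -(-1 + Q)²/2)
v = 264 (v = 56 - 32*(-(-1 + 4)²/2 - 2) = 56 - 32*(-½*3² - 2) = 56 - 32*(-½*9 - 2) = 56 - 32*(-9/2 - 2) = 56 - 32*(-13)/2 = 56 - 8*(-26) = 56 + 208 = 264)
(-25106 + ((8712 + v) - 5832))/(-42831 - 6016) = (-25106 + ((8712 + 264) - 5832))/(-42831 - 6016) = (-25106 + (8976 - 5832))/(-48847) = (-25106 + 3144)*(-1/48847) = -21962*(-1/48847) = 21962/48847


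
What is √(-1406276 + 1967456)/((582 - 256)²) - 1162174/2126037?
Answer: -1162174/2126037 + √140295/53138 ≈ -0.53959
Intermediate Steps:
√(-1406276 + 1967456)/((582 - 256)²) - 1162174/2126037 = √561180/(326²) - 1162174*1/2126037 = (2*√140295)/106276 - 1162174/2126037 = (2*√140295)*(1/106276) - 1162174/2126037 = √140295/53138 - 1162174/2126037 = -1162174/2126037 + √140295/53138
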